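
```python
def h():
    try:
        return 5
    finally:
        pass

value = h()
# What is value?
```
5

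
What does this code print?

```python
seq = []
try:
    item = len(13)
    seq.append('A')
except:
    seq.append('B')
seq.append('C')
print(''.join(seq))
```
BC

Exception raised in try, caught by bare except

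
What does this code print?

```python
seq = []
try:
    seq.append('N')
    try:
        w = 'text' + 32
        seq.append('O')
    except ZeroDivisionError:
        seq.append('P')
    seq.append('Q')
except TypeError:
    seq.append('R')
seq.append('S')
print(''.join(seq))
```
NRS

Inner handler doesn't match, propagates to outer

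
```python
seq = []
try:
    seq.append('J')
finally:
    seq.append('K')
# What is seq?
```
['J', 'K']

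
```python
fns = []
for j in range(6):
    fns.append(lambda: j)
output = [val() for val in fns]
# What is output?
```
[5, 5, 5, 5, 5, 5]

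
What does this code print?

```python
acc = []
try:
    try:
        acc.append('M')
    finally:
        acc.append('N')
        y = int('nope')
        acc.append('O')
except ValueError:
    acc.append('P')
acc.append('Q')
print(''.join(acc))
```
MNPQ

Exception in inner finally caught by outer except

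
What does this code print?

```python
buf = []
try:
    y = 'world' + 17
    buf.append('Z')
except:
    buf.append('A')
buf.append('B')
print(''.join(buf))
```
AB

Exception raised in try, caught by bare except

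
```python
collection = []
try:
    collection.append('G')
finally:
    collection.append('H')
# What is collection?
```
['G', 'H']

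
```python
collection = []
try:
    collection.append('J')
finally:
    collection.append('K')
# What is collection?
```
['J', 'K']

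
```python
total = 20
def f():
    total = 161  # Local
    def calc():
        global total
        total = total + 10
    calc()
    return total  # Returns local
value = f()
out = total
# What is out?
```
30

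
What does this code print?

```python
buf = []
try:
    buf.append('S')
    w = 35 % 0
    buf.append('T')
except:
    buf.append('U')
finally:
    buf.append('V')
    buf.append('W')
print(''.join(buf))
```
SUVW

Code before exception runs, then except, then all of finally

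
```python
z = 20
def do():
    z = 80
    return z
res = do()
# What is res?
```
80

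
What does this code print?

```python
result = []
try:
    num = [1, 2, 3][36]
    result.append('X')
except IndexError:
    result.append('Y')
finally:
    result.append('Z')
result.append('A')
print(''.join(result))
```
YZA

finally always runs, even after exception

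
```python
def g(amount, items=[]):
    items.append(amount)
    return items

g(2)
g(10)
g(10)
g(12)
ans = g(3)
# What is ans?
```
[2, 10, 10, 12, 3]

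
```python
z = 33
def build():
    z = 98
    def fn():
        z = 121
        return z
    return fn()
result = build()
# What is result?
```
121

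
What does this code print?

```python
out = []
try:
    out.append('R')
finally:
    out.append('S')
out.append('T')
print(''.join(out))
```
RST

try/finally without except, no exception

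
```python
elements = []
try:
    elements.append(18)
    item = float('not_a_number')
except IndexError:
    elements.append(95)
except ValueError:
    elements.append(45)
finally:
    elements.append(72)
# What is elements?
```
[18, 45, 72]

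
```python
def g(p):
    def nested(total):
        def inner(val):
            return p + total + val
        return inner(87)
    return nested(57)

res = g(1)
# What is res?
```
145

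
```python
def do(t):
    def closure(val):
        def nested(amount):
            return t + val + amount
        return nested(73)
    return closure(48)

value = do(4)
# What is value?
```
125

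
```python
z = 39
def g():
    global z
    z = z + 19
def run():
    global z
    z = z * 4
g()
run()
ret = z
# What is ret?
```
232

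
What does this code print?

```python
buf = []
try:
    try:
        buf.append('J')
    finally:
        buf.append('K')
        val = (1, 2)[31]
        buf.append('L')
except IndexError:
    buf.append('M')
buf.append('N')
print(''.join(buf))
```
JKMN

Exception in inner finally caught by outer except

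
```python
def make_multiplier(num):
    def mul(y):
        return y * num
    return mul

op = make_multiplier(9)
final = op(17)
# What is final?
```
153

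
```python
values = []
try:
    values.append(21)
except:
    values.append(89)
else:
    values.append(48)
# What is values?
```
[21, 48]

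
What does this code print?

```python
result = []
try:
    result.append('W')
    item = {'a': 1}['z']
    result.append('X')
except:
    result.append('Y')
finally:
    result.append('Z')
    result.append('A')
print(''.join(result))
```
WYZA

Code before exception runs, then except, then all of finally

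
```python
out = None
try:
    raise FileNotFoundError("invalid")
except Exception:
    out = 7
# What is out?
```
7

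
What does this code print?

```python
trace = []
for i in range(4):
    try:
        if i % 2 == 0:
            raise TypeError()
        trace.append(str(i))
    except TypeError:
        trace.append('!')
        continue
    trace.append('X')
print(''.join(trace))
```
!1X!3X

continue in except skips rest of loop body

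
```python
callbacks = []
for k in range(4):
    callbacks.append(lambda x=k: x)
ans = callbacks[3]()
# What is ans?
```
3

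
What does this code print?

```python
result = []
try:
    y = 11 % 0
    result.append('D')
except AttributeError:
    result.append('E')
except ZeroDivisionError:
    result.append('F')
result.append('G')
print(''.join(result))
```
FG

ZeroDivisionError is caught by its specific handler, not AttributeError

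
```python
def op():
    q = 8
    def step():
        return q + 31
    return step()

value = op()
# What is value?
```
39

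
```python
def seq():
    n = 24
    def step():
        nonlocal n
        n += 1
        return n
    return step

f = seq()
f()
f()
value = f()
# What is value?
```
27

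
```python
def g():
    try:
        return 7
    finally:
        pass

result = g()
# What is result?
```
7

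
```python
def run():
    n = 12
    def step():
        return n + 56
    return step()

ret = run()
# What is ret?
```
68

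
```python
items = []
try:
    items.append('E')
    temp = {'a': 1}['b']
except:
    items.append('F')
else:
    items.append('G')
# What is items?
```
['E', 'F']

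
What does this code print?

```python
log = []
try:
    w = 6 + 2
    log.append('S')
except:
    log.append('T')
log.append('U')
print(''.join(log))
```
SU

No exception, try block completes normally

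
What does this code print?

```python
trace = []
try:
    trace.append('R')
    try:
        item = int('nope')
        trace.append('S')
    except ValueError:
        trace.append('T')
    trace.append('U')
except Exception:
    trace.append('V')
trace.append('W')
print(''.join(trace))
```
RTUW

Inner exception caught by inner handler, outer continues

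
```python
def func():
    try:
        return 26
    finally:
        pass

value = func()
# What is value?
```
26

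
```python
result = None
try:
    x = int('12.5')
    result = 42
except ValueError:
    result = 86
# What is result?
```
86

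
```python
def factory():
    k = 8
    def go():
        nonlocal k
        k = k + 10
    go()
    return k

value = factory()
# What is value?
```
18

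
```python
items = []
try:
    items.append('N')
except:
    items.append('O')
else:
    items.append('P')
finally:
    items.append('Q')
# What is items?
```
['N', 'P', 'Q']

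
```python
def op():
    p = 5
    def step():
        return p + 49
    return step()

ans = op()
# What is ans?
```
54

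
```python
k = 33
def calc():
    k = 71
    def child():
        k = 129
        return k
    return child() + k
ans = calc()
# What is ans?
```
200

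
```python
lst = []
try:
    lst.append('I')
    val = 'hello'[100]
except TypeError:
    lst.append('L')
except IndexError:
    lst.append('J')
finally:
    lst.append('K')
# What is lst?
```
['I', 'J', 'K']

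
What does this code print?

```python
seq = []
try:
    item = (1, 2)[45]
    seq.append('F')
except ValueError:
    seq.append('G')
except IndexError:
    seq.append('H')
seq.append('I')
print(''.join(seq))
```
HI

IndexError is caught by its specific handler, not ValueError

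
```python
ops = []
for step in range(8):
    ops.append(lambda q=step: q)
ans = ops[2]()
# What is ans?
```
2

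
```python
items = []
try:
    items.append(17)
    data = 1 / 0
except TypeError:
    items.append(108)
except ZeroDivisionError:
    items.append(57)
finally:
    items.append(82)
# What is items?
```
[17, 57, 82]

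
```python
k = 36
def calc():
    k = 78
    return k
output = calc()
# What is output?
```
78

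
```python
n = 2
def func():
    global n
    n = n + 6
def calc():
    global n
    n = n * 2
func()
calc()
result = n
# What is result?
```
16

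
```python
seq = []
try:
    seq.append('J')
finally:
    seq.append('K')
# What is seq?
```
['J', 'K']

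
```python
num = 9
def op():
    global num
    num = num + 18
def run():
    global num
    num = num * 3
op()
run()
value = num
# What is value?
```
81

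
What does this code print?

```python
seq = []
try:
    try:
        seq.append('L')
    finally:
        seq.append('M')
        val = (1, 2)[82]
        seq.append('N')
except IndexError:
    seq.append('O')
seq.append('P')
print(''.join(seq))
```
LMOP

Exception in inner finally caught by outer except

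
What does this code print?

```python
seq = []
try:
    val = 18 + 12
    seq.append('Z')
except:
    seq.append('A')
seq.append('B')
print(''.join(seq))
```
ZB

No exception, try block completes normally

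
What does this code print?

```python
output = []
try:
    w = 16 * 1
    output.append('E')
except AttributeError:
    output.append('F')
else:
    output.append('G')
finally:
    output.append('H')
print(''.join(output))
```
EGH

else runs before finally when no exception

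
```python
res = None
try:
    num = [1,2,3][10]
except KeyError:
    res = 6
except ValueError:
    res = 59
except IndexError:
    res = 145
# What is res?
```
145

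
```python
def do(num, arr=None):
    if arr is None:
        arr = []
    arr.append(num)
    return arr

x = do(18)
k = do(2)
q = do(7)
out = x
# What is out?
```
[18]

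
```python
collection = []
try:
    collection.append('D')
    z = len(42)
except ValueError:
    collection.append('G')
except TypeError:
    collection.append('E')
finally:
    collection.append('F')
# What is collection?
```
['D', 'E', 'F']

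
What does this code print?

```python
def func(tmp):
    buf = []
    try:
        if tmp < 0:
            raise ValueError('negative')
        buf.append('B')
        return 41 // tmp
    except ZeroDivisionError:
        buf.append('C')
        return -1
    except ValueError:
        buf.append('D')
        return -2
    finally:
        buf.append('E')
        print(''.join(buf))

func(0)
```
BCE

tmp=0 causes ZeroDivisionError, caught, finally prints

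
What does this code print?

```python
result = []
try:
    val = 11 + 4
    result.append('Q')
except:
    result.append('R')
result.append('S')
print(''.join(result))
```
QS

No exception, try block completes normally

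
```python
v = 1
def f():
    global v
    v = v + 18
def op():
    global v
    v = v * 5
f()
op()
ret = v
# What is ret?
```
95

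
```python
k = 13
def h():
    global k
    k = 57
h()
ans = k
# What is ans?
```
57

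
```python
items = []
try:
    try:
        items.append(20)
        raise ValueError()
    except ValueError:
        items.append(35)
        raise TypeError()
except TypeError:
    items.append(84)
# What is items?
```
[20, 35, 84]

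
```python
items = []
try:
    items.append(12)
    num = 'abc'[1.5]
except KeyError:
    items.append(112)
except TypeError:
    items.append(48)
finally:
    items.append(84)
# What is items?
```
[12, 48, 84]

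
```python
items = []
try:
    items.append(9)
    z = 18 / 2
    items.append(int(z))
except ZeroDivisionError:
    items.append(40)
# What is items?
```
[9, 9]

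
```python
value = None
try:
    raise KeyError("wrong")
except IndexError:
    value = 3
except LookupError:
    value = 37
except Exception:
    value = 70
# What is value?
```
37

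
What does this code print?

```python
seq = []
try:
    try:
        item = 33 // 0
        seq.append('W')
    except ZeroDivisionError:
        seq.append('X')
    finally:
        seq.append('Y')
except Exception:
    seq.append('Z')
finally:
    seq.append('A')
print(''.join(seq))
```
XYA

Both finally blocks run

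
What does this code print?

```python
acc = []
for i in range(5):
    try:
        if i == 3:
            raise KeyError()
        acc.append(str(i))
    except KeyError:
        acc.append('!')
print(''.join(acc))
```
012!4

Exception on i=3 caught, loop continues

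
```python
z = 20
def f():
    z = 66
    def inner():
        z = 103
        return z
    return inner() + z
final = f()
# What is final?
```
169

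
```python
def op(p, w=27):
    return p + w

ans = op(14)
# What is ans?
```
41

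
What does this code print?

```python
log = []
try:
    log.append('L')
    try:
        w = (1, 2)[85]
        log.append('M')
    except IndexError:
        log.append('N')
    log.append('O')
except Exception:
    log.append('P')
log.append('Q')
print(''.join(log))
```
LNOQ

Inner exception caught by inner handler, outer continues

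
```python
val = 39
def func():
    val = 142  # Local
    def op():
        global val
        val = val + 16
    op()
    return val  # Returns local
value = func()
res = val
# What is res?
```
55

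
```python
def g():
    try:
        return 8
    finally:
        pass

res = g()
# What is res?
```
8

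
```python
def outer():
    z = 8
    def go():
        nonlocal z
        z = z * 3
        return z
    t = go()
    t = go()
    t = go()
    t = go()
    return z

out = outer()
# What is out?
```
648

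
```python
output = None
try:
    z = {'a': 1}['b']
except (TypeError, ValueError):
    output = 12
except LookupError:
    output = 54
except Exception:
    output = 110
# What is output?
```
54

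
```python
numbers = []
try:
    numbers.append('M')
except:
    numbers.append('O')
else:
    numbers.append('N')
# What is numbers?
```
['M', 'N']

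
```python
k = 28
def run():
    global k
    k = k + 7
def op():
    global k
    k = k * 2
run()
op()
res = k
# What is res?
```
70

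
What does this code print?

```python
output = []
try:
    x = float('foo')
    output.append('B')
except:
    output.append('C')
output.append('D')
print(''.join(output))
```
CD

Exception raised in try, caught by bare except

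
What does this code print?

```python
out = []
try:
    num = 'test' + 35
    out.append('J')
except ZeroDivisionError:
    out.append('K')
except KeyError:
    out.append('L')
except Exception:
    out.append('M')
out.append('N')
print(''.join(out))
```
MN

TypeError not specifically caught, falls to Exception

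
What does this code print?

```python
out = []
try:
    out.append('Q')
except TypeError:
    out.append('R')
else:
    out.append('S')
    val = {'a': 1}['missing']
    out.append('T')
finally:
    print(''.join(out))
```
QS

Try succeeds, else appends 'S', KeyError in else is uncaught, finally prints before exception propagates ('T' never appended)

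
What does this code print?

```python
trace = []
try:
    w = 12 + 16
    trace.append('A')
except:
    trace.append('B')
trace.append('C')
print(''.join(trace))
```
AC

No exception, try block completes normally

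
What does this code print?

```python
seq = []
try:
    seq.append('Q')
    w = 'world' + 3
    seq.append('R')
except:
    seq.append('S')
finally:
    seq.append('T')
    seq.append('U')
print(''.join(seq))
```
QSTU

Code before exception runs, then except, then all of finally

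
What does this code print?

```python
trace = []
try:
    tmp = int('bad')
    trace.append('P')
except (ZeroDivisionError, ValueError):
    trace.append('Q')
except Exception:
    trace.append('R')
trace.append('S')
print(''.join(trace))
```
QS

ValueError matches tuple containing it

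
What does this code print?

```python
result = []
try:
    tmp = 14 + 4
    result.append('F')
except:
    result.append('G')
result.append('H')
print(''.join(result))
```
FH

No exception, try block completes normally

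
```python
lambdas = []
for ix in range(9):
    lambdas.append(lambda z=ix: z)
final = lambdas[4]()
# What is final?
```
4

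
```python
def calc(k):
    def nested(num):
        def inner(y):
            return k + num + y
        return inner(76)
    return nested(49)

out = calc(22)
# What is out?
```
147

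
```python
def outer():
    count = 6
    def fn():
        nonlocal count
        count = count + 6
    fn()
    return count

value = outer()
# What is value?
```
12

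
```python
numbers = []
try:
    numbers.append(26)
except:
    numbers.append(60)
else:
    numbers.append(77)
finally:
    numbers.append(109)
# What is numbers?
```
[26, 77, 109]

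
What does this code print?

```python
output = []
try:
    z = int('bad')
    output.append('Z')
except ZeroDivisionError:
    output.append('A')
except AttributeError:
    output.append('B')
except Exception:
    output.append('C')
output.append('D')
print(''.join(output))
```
CD

ValueError not specifically caught, falls to Exception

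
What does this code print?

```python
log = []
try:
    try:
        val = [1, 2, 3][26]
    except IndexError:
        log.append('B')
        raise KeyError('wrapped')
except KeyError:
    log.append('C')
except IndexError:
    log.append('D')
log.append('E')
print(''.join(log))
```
BCE

KeyError raised and caught, original IndexError not re-raised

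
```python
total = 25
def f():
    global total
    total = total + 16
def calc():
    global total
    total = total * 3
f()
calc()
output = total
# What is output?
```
123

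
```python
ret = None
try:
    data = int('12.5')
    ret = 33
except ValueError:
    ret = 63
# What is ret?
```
63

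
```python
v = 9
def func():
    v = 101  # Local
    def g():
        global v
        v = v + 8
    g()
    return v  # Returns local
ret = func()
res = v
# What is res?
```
17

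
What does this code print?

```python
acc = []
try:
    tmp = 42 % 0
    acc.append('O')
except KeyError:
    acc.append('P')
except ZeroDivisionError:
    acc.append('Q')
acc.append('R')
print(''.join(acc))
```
QR

ZeroDivisionError is caught by its specific handler, not KeyError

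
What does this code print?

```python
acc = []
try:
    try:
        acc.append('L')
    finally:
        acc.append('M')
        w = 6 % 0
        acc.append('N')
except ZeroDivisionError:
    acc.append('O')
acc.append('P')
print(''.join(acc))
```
LMOP

Exception in inner finally caught by outer except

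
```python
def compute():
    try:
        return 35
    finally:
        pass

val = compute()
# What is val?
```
35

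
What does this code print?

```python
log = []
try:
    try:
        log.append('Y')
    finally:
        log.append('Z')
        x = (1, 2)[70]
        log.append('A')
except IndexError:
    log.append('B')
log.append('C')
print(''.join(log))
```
YZBC

Exception in inner finally caught by outer except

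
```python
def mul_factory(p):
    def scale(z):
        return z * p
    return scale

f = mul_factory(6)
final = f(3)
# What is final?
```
18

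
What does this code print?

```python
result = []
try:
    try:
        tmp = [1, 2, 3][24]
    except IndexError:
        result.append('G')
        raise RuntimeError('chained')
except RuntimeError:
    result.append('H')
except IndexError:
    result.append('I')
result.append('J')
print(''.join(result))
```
GHJ

RuntimeError raised and caught, original IndexError not re-raised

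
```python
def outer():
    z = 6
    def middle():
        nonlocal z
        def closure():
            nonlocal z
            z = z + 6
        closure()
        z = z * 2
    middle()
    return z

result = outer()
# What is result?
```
24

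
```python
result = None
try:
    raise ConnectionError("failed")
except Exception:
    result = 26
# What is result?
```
26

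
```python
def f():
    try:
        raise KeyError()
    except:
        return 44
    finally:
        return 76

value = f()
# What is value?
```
76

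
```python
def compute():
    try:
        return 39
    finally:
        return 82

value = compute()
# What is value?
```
82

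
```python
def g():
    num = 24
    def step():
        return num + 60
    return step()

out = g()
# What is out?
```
84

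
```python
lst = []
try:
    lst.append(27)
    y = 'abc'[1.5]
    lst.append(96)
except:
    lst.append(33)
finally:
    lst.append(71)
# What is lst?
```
[27, 33, 71]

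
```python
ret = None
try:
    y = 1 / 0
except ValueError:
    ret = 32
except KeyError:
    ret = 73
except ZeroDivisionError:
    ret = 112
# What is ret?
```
112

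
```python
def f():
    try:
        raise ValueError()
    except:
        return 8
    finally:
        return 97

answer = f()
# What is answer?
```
97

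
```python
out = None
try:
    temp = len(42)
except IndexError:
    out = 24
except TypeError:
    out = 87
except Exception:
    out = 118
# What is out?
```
87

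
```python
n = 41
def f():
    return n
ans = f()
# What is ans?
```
41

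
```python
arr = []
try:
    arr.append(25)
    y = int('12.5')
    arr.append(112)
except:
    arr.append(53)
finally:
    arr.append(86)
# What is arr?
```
[25, 53, 86]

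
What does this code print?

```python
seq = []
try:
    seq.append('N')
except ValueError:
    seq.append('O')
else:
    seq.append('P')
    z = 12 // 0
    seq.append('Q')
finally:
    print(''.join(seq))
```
NP

Try succeeds, else appends 'P', ZeroDivisionError in else is uncaught, finally prints before exception propagates ('Q' never appended)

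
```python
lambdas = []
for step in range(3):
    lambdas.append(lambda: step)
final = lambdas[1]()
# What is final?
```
2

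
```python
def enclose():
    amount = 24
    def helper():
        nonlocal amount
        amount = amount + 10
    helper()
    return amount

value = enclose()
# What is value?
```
34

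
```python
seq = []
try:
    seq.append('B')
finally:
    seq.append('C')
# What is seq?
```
['B', 'C']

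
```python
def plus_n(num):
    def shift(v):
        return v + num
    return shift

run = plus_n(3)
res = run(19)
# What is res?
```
22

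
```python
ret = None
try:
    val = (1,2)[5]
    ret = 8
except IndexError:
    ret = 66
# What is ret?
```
66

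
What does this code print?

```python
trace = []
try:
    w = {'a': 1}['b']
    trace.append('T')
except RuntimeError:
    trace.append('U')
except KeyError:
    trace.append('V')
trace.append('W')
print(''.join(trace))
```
VW

KeyError is caught by its specific handler, not RuntimeError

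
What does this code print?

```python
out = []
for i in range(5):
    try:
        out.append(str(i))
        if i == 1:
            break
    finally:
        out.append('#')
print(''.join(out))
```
0#1#

finally runs even when breaking out of loop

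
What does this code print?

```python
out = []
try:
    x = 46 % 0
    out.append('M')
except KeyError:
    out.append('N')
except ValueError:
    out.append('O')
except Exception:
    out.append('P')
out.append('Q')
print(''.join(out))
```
PQ

ZeroDivisionError not specifically caught, falls to Exception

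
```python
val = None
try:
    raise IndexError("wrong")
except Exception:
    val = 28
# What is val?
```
28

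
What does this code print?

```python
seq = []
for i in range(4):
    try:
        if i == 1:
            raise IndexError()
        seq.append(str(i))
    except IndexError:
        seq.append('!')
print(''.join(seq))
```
0!23

Exception on i=1 caught, loop continues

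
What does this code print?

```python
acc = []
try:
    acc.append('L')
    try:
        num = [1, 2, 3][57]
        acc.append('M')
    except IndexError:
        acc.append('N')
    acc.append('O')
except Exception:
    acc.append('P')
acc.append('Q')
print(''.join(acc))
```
LNOQ

Inner exception caught by inner handler, outer continues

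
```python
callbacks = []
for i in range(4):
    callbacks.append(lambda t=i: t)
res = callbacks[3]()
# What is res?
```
3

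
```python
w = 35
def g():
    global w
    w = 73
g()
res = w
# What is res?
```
73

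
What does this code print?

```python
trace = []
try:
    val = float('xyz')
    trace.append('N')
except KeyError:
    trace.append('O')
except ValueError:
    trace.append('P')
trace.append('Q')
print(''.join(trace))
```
PQ

ValueError is caught by its specific handler, not KeyError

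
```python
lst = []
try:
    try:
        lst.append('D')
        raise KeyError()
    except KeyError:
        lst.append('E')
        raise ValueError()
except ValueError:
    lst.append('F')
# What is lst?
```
['D', 'E', 'F']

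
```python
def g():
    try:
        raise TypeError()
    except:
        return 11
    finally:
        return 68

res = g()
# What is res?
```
68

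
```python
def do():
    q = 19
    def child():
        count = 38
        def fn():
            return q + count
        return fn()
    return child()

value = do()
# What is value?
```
57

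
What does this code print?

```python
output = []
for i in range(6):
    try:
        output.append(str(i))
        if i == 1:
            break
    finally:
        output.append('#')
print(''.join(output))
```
0#1#

finally runs even when breaking out of loop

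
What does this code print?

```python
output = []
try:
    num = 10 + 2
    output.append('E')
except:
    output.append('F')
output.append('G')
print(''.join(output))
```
EG

No exception, try block completes normally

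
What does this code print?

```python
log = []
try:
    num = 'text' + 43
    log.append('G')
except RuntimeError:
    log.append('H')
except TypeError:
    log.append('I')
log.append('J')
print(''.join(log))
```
IJ

TypeError is caught by its specific handler, not RuntimeError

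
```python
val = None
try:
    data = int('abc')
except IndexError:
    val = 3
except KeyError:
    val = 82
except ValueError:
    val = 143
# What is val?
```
143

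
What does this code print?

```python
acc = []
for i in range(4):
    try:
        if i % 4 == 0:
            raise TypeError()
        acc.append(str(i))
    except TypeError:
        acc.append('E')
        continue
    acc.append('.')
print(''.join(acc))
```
E1.2.3.

continue in except skips rest of loop body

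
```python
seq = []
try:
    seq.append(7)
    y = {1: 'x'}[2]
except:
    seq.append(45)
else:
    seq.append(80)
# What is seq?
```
[7, 45]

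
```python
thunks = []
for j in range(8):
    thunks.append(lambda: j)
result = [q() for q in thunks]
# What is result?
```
[7, 7, 7, 7, 7, 7, 7, 7]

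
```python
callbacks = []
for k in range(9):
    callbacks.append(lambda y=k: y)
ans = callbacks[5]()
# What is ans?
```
5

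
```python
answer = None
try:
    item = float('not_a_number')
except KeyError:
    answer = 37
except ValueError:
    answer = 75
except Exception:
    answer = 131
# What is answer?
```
75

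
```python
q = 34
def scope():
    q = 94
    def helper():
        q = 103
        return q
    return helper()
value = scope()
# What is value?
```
103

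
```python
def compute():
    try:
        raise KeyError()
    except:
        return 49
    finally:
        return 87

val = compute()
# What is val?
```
87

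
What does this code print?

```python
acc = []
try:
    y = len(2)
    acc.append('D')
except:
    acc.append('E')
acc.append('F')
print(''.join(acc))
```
EF

Exception raised in try, caught by bare except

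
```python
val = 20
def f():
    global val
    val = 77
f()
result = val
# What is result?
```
77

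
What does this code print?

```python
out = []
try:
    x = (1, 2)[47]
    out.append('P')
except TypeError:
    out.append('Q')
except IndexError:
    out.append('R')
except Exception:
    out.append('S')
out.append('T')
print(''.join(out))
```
RT

IndexError matches before generic Exception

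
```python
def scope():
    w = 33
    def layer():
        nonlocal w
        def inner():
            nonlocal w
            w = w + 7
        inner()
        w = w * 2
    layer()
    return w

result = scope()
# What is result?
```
80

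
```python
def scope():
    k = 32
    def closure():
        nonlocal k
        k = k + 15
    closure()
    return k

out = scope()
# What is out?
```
47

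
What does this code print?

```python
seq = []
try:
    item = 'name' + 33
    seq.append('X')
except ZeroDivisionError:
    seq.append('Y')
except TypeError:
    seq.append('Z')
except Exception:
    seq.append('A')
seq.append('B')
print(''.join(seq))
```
ZB

TypeError matches before generic Exception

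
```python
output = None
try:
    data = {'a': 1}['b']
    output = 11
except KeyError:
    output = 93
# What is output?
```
93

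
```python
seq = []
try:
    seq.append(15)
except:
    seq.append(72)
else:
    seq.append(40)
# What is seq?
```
[15, 40]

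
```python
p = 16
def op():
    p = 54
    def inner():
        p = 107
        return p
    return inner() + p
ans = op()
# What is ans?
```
161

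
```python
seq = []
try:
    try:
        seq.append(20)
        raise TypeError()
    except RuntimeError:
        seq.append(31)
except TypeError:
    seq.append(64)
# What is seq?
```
[20, 64]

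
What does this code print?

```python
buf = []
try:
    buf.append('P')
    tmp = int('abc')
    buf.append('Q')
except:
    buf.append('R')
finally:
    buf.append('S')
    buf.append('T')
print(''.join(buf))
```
PRST

Code before exception runs, then except, then all of finally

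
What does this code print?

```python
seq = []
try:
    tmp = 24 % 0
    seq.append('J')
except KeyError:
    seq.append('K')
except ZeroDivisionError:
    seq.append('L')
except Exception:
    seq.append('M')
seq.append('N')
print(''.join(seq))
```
LN

ZeroDivisionError matches before generic Exception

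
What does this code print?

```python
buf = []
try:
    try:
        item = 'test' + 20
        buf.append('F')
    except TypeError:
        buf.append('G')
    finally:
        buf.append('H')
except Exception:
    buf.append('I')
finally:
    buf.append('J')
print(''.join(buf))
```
GHJ

Both finally blocks run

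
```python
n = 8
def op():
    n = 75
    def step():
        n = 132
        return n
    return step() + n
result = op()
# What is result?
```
207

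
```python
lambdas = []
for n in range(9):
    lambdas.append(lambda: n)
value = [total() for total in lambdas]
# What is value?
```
[8, 8, 8, 8, 8, 8, 8, 8, 8]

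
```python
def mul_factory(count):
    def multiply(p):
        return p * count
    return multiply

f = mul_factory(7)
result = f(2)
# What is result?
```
14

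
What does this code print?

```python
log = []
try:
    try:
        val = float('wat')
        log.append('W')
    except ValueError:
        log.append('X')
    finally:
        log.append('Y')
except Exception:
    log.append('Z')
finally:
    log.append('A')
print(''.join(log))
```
XYA

Both finally blocks run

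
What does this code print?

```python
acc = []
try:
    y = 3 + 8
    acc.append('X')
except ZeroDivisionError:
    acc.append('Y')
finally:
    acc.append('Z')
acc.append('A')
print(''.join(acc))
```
XZA

finally runs after normal execution too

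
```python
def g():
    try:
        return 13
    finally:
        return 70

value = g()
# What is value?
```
70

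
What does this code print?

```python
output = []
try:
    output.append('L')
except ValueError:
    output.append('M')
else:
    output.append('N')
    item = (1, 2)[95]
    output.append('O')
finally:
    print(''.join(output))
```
LN

Try succeeds, else appends 'N', IndexError in else is uncaught, finally prints before exception propagates ('O' never appended)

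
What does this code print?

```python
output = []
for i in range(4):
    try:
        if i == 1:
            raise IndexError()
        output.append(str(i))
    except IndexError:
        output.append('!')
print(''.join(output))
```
0!23

Exception on i=1 caught, loop continues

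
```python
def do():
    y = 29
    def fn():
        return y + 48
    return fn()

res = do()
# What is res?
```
77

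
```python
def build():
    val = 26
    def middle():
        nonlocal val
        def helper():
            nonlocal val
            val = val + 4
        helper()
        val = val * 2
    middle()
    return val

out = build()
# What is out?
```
60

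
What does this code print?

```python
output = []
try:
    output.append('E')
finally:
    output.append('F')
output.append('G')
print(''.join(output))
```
EFG

try/finally without except, no exception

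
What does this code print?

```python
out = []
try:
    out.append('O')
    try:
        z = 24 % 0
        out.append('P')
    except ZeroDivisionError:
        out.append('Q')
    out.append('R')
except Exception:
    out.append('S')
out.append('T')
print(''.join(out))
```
OQRT

Inner exception caught by inner handler, outer continues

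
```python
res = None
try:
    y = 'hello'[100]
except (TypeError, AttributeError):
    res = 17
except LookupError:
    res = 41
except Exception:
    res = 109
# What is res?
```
41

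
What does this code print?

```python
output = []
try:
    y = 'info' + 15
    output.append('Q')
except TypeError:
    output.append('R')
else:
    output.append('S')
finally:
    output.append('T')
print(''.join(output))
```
RT

Exception: except runs, else skipped, finally runs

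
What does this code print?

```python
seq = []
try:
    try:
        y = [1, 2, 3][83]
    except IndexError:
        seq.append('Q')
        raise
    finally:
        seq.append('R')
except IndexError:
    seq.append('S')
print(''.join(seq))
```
QRS

finally runs before re-raised exception propagates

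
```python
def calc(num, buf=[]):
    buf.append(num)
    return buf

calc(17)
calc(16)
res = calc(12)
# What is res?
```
[17, 16, 12]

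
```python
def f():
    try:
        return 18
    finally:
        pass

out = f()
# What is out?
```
18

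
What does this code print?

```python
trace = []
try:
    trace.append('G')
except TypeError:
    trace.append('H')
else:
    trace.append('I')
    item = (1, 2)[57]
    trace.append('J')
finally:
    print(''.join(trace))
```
GI

Try succeeds, else appends 'I', IndexError in else is uncaught, finally prints before exception propagates ('J' never appended)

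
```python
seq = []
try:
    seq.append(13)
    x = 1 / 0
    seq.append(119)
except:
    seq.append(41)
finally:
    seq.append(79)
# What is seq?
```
[13, 41, 79]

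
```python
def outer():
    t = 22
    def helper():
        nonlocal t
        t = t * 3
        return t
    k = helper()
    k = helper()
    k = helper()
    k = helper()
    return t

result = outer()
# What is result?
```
1782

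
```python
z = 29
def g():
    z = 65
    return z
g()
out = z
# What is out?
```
29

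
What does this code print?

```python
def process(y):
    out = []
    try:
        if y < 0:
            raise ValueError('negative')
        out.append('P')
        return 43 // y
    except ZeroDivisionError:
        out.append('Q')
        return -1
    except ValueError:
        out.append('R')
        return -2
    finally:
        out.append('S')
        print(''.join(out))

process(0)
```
PQS

y=0 causes ZeroDivisionError, caught, finally prints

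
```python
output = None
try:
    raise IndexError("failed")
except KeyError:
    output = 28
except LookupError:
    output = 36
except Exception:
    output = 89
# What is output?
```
36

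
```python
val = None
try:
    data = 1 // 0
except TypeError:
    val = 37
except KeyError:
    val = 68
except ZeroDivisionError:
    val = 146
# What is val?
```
146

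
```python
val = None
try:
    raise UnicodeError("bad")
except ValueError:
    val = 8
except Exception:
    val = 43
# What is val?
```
8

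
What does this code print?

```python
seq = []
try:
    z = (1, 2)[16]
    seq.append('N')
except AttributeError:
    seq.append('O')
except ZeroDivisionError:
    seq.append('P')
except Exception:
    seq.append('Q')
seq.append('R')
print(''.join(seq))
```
QR

IndexError not specifically caught, falls to Exception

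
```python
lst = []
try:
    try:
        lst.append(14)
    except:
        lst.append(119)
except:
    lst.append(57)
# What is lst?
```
[14]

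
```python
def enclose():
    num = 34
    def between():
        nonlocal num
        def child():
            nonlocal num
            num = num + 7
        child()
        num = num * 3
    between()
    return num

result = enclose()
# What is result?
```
123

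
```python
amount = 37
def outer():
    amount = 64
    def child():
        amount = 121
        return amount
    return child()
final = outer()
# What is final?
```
121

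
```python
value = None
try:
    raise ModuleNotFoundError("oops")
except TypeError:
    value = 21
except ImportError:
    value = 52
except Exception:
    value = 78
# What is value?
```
52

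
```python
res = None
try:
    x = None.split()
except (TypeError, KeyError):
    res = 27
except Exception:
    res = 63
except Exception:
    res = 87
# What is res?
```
63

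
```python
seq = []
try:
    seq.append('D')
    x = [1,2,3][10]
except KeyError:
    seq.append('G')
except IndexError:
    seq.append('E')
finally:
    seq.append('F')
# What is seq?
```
['D', 'E', 'F']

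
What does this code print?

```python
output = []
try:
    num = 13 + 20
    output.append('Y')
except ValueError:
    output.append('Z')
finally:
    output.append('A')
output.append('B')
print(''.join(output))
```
YAB

finally runs after normal execution too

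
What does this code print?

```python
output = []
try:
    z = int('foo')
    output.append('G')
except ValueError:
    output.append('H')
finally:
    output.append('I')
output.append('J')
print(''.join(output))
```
HIJ

finally always runs, even after exception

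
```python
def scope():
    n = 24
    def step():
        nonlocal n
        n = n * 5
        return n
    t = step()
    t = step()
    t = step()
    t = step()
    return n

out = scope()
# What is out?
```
15000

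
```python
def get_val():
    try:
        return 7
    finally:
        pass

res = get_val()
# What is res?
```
7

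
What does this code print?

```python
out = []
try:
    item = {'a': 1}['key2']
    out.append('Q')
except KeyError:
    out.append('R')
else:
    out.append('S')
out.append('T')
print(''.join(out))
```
RT

else block skipped when exception is caught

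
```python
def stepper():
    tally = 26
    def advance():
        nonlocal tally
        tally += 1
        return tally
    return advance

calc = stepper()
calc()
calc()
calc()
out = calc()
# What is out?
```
30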